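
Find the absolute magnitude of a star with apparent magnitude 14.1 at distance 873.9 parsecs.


M = m - 5*log10(d) + 5 = 14.1 - 5*log10(873.9) + 5 = 4.3927

4.3927


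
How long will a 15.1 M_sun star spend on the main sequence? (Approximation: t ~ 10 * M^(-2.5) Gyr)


t = 10 * M^(-2.5) = 10 * 15.1^(-2.5) = 0.0113

0.0113 Gyr


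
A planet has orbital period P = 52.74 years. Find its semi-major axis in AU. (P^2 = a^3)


a = P^(2/3) = 52.74^(2/3) = 14.0635

14.0635 AU


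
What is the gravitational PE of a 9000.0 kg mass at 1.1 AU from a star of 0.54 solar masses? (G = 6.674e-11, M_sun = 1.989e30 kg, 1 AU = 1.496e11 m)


M = 0.54 * 1.989e30 kg = 1.07406e+30 kg; r = 1.1 AU * 1.496e11 m/AU = 1.6456e+11 m. U = -GM*m/r = -(6.674e-11 * 1.07406e+30 * 9000.0) / 1.6456e+11 = -3.920e+12

-3.920e+12 J


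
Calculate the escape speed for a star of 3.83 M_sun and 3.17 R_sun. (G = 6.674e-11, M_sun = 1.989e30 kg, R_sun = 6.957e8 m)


M = 3.83 * 1.989e30 kg = 7.61787e+30 kg; R = 3.17 * 6.957e8 m = 2.205369e+09 m. v_esc = sqrt(2GM/R) = sqrt(2 * 6.674e-11 * 7.61787e+30 / 2.205369e+09) = 679022.6243

679022.6243 m/s


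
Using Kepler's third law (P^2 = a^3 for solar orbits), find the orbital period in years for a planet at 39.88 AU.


P = a^(3/2) = 39.88^1.5 = 251.8446

251.8446 years


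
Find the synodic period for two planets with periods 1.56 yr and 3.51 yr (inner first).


1/P_syn = |1/P1 - 1/P2| = |1/1.56 - 1/3.51| => P_syn = 2.808

2.808 years


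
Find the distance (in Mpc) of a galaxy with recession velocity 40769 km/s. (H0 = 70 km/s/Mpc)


d = v / H0 = 40769 / 70 = 582.4143

582.4143 Mpc


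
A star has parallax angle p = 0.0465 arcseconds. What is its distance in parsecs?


d = 1/p = 1/0.0465 = 21.5054

21.5054 pc


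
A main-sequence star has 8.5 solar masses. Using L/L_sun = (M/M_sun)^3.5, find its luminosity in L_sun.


L/L_sun = (M/M_sun)^3.5 = 8.5^3.5 = 1790.4667

1790.4667 L_sun


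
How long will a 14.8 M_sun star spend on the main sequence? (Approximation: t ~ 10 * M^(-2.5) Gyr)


t = 10 * M^(-2.5) = 10 * 14.8^(-2.5) = 0.0119

0.0119 Gyr


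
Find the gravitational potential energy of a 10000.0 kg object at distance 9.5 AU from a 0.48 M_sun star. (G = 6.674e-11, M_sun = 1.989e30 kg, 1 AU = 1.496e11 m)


M = 0.48 * 1.989e30 kg = 9.5472e+29 kg; r = 9.5 AU * 1.496e11 m/AU = 1.4212e+12 m. U = -GM*m/r = -(6.674e-11 * 9.5472e+29 * 10000.0) / 1.4212e+12 = -4.483e+11

-4.483e+11 J


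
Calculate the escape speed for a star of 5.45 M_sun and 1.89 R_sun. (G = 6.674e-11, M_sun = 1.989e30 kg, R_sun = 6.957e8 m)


M = 5.45 * 1.989e30 kg = 1.084005e+31 kg; R = 1.89 * 6.957e8 m = 1.314873e+09 m. v_esc = sqrt(2GM/R) = sqrt(2 * 6.674e-11 * 1.084005e+31 / 1.314873e+09) = 1.049e+06

1.049e+06 m/s


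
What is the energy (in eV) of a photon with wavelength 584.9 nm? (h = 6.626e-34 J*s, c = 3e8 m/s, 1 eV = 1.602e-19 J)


E = hc/lambda = 6.626e-34 * 3e8 / 5.849e-07 = 3.399e-19 J = 2.1214 eV

2.1214 eV


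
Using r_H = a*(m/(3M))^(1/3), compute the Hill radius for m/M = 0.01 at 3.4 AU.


r_H = a * (m/3M)^(1/3) = 3.4 * (0.01/3)^(1/3) = 0.5079

0.5079 AU


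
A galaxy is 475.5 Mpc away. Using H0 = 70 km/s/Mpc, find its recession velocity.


v = H0 * d = 70 * 475.5 = 33285.0

33285.0 km/s


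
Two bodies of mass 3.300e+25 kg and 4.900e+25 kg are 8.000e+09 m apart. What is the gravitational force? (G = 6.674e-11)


F = G*m1*m2/r^2 = 6.674e-11 * 3.300e+25 * 4.900e+25 / (8.000e+09)^2 = 6.674e-11 * 1.617e+51 / 6.400e+19 = 1.686e+21

1.686e+21 N


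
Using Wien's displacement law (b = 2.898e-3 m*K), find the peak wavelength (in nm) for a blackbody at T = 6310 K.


lam_max = b / T = 2.898e-3 / 6310 = 4.593e-07 m = 459.271 nm

459.271 nm


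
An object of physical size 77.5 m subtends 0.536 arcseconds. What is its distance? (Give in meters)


D = size / theta_rad, theta_rad = 0.536 * pi/(180*3600) = 2.599e-06, D = 2.982e+07

2.982e+07 m


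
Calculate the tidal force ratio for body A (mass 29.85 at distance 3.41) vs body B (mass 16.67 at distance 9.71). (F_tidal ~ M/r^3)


Ratio = (M1/r1^3) / (M2/r2^3) = (29.85/3.41^3) / (16.67/9.71^3) = 41.3431

41.3431


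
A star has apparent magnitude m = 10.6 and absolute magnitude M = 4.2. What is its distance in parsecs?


d = 10^((m - M + 5)/5) = 10^((10.6 - 4.2 + 5)/5) = 190.5461

190.5461 pc


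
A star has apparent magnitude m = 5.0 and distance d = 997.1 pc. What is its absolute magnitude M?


M = m - 5*log10(d) + 5 = 5.0 - 5*log10(997.1) + 5 = -4.9937

-4.9937


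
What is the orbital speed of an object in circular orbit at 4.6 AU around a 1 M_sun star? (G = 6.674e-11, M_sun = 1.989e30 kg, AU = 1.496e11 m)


v = sqrt(GM/r) = sqrt(6.674e-11 * 1.989e+30 / 6.882e+11) = 13888.8338

13888.8338 m/s


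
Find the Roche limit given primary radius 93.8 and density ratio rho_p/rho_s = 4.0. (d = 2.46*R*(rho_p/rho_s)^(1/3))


d_Roche = 2.46 * 93.8 * 4.0^(1/3) = 366.2896

366.2896


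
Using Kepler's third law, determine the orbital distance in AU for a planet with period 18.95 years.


a = P^(2/3) = 18.95^(2/3) = 7.1079

7.1079 AU


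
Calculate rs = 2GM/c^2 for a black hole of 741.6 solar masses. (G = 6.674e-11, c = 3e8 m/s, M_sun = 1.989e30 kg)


M = 741.6 * 1.989e30 kg = 1.4750424e+33 kg. rs = 2GM/c^2 = 2 * 6.674e-11 * 1.4750424e+33 / (3e8)^2 = 2.188e+06

2.188e+06 m


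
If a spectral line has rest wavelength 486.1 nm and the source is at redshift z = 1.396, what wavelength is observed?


lam_obs = lam_emit * (1 + z) = 486.1 * (1 + 1.396) = 1164.6956

1164.6956 nm


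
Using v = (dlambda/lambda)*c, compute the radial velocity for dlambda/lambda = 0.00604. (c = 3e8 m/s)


v = (dlambda/lambda) * c = 0.00604 * 3e8 = 1.812e+06

1.812e+06 m/s


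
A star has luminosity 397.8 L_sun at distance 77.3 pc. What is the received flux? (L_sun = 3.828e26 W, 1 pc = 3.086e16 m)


F = L / (4*pi*d^2) = 1.523e+29 / (4*pi*(2.385e+18)^2) = 2.129e-09

2.129e-09 W/m^2


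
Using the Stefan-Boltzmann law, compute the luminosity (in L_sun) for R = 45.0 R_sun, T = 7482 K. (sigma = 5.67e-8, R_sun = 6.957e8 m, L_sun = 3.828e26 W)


R = 45.0 * 6.957e8 m = 3.13065e+10 m. L = 4*pi*R^2*sigma*T^4 = 4*pi*(3.13065e+10)^2 * 5.67e-8 * 7482^4 = 2.188430569e+30 W. L/L_sun = 2.188430569e+30 / 3.828e26 = 5716.9033

5716.9033 L_sun


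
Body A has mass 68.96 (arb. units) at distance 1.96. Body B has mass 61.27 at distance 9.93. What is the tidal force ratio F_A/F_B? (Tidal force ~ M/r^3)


Ratio = (M1/r1^3) / (M2/r2^3) = (68.96/1.96^3) / (61.27/9.93^3) = 146.3622

146.3622


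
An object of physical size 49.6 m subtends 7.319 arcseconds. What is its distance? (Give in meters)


D = size / theta_rad, theta_rad = 7.319 * pi/(180*3600) = 3.548e-05, D = 1.398e+06

1.398e+06 m


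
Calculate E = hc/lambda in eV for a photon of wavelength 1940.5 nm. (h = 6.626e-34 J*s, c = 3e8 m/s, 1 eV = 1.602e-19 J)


E = hc/lambda = 6.626e-34 * 3e8 / 1.941e-06 = 1.024e-19 J = 0.6394 eV

0.6394 eV


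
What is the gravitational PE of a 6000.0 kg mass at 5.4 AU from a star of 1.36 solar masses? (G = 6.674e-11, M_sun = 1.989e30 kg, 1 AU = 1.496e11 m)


M = 1.36 * 1.989e30 kg = 2.70504e+30 kg; r = 5.4 AU * 1.496e11 m/AU = 8.0784e+11 m. U = -GM*m/r = -(6.674e-11 * 2.70504e+30 * 6000.0) / 8.0784e+11 = -1.341e+12

-1.341e+12 J


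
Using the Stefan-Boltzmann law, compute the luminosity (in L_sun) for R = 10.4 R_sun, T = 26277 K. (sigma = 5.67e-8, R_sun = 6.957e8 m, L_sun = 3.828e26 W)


R = 10.4 * 6.957e8 m = 7.23528e+09 m. L = 4*pi*R^2*sigma*T^4 = 4*pi*(7.23528e+09)^2 * 5.67e-8 * 26277^4 = 1.778306977e+31 W. L/L_sun = 1.778306977e+31 / 3.828e26 = 46455.2502

46455.2502 L_sun


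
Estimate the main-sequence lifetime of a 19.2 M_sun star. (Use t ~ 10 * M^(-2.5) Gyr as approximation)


t = 10 * M^(-2.5) = 10 * 19.2^(-2.5) = 0.0062

0.0062 Gyr


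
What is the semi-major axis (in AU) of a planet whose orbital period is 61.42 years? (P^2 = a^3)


a = P^(2/3) = 61.42^(2/3) = 15.5671

15.5671 AU


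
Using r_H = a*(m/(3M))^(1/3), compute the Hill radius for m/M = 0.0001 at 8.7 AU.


r_H = a * (m/3M)^(1/3) = 8.7 * (0.0001/3)^(1/3) = 0.28

0.28 AU


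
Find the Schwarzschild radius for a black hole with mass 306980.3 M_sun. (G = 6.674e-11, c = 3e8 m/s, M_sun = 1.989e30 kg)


M = 306980.3 * 1.989e30 kg = 6.105838167e+35 kg. rs = 2GM/c^2 = 2 * 6.674e-11 * 6.105838167e+35 / (3e8)^2 = 9.056e+08

9.056e+08 m


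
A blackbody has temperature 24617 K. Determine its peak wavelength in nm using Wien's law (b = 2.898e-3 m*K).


lam_max = b / T = 2.898e-3 / 24617 = 1.177e-07 m = 117.7235 nm

117.7235 nm


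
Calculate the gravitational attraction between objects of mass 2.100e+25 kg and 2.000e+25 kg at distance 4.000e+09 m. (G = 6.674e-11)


F = G*m1*m2/r^2 = 6.674e-11 * 2.100e+25 * 2.000e+25 / (4.000e+09)^2 = 6.674e-11 * 4.200e+50 / 1.600e+19 = 1.752e+21

1.752e+21 N


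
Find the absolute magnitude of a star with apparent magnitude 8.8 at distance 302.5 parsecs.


M = m - 5*log10(d) + 5 = 8.8 - 5*log10(302.5) + 5 = 1.3964

1.3964


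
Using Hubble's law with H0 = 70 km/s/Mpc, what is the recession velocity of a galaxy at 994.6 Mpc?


v = H0 * d = 70 * 994.6 = 69622.0

69622.0 km/s


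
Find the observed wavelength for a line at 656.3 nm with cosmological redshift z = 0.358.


lam_obs = lam_emit * (1 + z) = 656.3 * (1 + 0.358) = 891.2554

891.2554 nm


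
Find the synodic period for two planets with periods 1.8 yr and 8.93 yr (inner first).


1/P_syn = |1/P1 - 1/P2| = |1/1.8 - 1/8.93| => P_syn = 2.2544

2.2544 years


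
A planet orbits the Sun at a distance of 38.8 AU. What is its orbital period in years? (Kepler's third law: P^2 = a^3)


P = a^(3/2) = 38.8^1.5 = 241.6838

241.6838 years


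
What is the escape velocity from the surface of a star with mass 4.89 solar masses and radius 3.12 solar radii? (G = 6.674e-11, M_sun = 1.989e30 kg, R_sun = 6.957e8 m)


M = 4.89 * 1.989e30 kg = 9.72621e+30 kg; R = 3.12 * 6.957e8 m = 2.170584e+09 m. v_esc = sqrt(2GM/R) = sqrt(2 * 6.674e-11 * 9.72621e+30 / 2.170584e+09) = 773377.6576

773377.6576 m/s


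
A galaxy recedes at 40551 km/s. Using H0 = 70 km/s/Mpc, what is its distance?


d = v / H0 = 40551 / 70 = 579.3

579.3 Mpc


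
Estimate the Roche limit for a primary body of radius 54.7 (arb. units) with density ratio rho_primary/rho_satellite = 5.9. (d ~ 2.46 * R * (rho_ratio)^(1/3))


d_Roche = 2.46 * 54.7 * 5.9^(1/3) = 243.1493

243.1493


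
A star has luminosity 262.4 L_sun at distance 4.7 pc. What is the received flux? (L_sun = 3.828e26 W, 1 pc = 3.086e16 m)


F = L / (4*pi*d^2) = 1.004e+29 / (4*pi*(1.450e+17)^2) = 3.800e-07

3.800e-07 W/m^2


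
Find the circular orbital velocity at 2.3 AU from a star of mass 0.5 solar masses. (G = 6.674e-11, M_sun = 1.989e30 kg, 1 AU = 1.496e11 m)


v = sqrt(GM/r) = sqrt(6.674e-11 * 9.945e+29 / 3.441e+11) = 13888.8338

13888.8338 m/s


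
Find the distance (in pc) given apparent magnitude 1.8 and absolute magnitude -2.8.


d = 10^((m - M + 5)/5) = 10^((1.8 - -2.8 + 5)/5) = 83.1764

83.1764 pc


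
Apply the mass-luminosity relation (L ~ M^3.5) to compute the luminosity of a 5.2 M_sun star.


L/L_sun = (M/M_sun)^3.5 = 5.2^3.5 = 320.6356

320.6356 L_sun


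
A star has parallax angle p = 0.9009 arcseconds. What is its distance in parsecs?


d = 1/p = 1/0.9009 = 1.11

1.11 pc


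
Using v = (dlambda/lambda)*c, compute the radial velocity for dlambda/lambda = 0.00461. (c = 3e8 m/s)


v = (dlambda/lambda) * c = 0.00461 * 3e8 = 1.383e+06

1.383e+06 m/s


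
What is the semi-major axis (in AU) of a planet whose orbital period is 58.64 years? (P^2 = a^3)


a = P^(2/3) = 58.64^(2/3) = 15.0937

15.0937 AU


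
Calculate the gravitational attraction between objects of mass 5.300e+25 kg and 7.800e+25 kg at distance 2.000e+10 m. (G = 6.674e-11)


F = G*m1*m2/r^2 = 6.674e-11 * 5.300e+25 * 7.800e+25 / (2.000e+10)^2 = 6.674e-11 * 4.134e+51 / 4.000e+20 = 6.898e+20

6.898e+20 N


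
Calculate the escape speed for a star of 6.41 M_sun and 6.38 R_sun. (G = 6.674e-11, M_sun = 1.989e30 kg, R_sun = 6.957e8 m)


M = 6.41 * 1.989e30 kg = 1.274949e+31 kg; R = 6.38 * 6.957e8 m = 4.438566e+09 m. v_esc = sqrt(2GM/R) = sqrt(2 * 6.674e-11 * 1.274949e+31 / 4.438566e+09) = 619203.1603

619203.1603 m/s


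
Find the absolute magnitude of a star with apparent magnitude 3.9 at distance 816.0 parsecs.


M = m - 5*log10(d) + 5 = 3.9 - 5*log10(816.0) + 5 = -5.6585

-5.6585


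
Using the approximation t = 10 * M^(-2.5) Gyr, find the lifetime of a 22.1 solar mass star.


t = 10 * M^(-2.5) = 10 * 22.1^(-2.5) = 0.0044

0.0044 Gyr


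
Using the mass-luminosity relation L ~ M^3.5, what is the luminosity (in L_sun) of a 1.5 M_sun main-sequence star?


L/L_sun = (M/M_sun)^3.5 = 1.5^3.5 = 4.1335

4.1335 L_sun


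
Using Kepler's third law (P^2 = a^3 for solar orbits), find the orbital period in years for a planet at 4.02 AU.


P = a^(3/2) = 4.02^1.5 = 8.0601

8.0601 years


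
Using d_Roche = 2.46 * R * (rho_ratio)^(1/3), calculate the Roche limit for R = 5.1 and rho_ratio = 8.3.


d_Roche = 2.46 * 5.1 * 8.3^(1/3) = 25.4018

25.4018


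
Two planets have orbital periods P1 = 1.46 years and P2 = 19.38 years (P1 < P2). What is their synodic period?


1/P_syn = |1/P1 - 1/P2| = |1/1.46 - 1/19.38| => P_syn = 1.579

1.579 years


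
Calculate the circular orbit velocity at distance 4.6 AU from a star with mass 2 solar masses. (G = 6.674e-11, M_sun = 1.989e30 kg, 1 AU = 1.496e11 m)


v = sqrt(GM/r) = sqrt(6.674e-11 * 3.978e+30 / 6.882e+11) = 19641.7771

19641.7771 m/s


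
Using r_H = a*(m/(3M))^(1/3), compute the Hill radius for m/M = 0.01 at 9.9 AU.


r_H = a * (m/3M)^(1/3) = 9.9 * (0.01/3)^(1/3) = 1.4789

1.4789 AU


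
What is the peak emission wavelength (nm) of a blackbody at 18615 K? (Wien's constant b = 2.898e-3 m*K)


lam_max = b / T = 2.898e-3 / 18615 = 1.557e-07 m = 155.6809 nm

155.6809 nm


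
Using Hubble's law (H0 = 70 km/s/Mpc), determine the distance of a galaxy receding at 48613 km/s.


d = v / H0 = 48613 / 70 = 694.4714

694.4714 Mpc


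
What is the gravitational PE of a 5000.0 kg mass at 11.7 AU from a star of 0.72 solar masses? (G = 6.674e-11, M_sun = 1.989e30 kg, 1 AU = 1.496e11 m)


M = 0.72 * 1.989e30 kg = 1.43208e+30 kg; r = 11.7 AU * 1.496e11 m/AU = 1.75032e+12 m. U = -GM*m/r = -(6.674e-11 * 1.43208e+30 * 5000.0) / 1.75032e+12 = -2.730e+11

-2.730e+11 J


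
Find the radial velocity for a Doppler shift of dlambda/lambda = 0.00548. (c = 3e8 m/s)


v = (dlambda/lambda) * c = 0.00548 * 3e8 = 1.644e+06

1.644e+06 m/s


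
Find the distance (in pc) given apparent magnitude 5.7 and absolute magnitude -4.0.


d = 10^((m - M + 5)/5) = 10^((5.7 - -4.0 + 5)/5) = 870.9636

870.9636 pc


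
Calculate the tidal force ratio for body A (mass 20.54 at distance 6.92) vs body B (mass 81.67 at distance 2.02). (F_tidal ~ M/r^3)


Ratio = (M1/r1^3) / (M2/r2^3) = (20.54/6.92^3) / (81.67/2.02^3) = 0.0063

0.0063


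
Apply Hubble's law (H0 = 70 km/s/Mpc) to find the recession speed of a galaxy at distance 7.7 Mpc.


v = H0 * d = 70 * 7.7 = 539.0

539.0 km/s


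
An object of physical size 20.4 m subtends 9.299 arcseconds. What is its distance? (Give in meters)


D = size / theta_rad, theta_rad = 9.299 * pi/(180*3600) = 4.508e-05, D = 452500.489

452500.489 m


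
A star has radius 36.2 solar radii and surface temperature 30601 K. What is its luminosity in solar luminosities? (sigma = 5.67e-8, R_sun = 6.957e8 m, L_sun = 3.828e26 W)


R = 36.2 * 6.957e8 m = 2.518434e+10 m. L = 4*pi*R^2*sigma*T^4 = 4*pi*(2.518434e+10)^2 * 5.67e-8 * 30601^4 = 3.962748828e+32 W. L/L_sun = 3.962748828e+32 / 3.828e26 = 1.035e+06

1.035e+06 L_sun


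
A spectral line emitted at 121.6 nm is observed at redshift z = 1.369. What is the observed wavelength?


lam_obs = lam_emit * (1 + z) = 121.6 * (1 + 1.369) = 288.0704

288.0704 nm


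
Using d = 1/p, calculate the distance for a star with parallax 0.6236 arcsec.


d = 1/p = 1/0.6236 = 1.6036

1.6036 pc


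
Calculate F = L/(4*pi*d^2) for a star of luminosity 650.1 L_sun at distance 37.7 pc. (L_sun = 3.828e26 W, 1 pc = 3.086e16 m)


F = L / (4*pi*d^2) = 2.489e+29 / (4*pi*(1.163e+18)^2) = 1.463e-08

1.463e-08 W/m^2


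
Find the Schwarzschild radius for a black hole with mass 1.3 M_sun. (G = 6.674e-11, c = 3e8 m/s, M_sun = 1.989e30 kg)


M = 1.3 * 1.989e30 kg = 2.5857e+30 kg. rs = 2GM/c^2 = 2 * 6.674e-11 * 2.5857e+30 / (3e8)^2 = 3834.8804

3834.8804 m


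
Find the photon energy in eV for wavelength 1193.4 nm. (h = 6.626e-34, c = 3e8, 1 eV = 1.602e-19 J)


E = hc/lambda = 6.626e-34 * 3e8 / 1.193e-06 = 1.666e-19 J = 1.0397 eV

1.0397 eV


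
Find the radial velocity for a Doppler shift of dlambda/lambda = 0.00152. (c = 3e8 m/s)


v = (dlambda/lambda) * c = 0.00152 * 3e8 = 456000.0

456000.0 m/s


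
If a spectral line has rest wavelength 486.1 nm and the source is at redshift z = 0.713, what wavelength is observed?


lam_obs = lam_emit * (1 + z) = 486.1 * (1 + 0.713) = 832.6893

832.6893 nm


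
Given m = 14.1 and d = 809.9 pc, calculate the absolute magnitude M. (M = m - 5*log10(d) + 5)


M = m - 5*log10(d) + 5 = 14.1 - 5*log10(809.9) + 5 = 4.5578

4.5578


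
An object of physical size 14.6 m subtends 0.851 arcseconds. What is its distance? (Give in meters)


D = size / theta_rad, theta_rad = 0.851 * pi/(180*3600) = 4.126e-06, D = 3.539e+06

3.539e+06 m


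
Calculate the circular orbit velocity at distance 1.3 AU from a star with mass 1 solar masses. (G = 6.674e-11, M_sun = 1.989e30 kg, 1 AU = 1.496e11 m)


v = sqrt(GM/r) = sqrt(6.674e-11 * 1.989e+30 / 1.945e+11) = 26126.0059

26126.0059 m/s


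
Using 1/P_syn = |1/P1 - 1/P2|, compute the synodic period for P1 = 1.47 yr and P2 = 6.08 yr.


1/P_syn = |1/P1 - 1/P2| = |1/1.47 - 1/6.08| => P_syn = 1.9387

1.9387 years


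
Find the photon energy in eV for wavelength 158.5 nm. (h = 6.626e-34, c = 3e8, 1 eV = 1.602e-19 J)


E = hc/lambda = 6.626e-34 * 3e8 / 1.585e-07 = 1.254e-18 J = 7.8285 eV

7.8285 eV


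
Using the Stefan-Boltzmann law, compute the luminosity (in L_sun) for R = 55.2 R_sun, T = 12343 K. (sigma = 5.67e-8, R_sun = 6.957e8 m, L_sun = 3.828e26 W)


R = 55.2 * 6.957e8 m = 3.840264e+10 m. L = 4*pi*R^2*sigma*T^4 = 4*pi*(3.840264e+10)^2 * 5.67e-8 * 12343^4 = 2.438922505e+31 W. L/L_sun = 2.438922505e+31 / 3.828e26 = 63712.7091

63712.7091 L_sun


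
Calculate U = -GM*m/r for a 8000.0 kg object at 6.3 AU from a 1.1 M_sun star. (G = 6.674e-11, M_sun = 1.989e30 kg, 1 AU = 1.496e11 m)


M = 1.1 * 1.989e30 kg = 2.1879e+30 kg; r = 6.3 AU * 1.496e11 m/AU = 9.4248e+11 m. U = -GM*m/r = -(6.674e-11 * 2.1879e+30 * 8000.0) / 9.4248e+11 = -1.239e+12

-1.239e+12 J


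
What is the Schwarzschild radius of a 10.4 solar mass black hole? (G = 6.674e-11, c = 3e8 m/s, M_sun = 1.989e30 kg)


M = 10.4 * 1.989e30 kg = 2.06856e+31 kg. rs = 2GM/c^2 = 2 * 6.674e-11 * 2.06856e+31 / (3e8)^2 = 30679.0432

30679.0432 m


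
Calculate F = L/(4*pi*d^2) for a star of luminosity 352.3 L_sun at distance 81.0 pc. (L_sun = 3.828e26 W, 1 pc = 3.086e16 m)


F = L / (4*pi*d^2) = 1.349e+29 / (4*pi*(2.500e+18)^2) = 1.718e-09

1.718e-09 W/m^2


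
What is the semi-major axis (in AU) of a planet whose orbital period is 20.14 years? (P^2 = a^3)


a = P^(2/3) = 20.14^(2/3) = 7.4024

7.4024 AU


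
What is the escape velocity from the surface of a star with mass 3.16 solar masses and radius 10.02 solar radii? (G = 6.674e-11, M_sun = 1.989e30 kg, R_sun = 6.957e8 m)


M = 3.16 * 1.989e30 kg = 6.28524e+30 kg; R = 10.02 * 6.957e8 m = 6.970914e+09 m. v_esc = sqrt(2GM/R) = sqrt(2 * 6.674e-11 * 6.28524e+30 / 6.970914e+09) = 346915.8715

346915.8715 m/s


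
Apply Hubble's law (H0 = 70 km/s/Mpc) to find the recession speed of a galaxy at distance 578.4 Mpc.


v = H0 * d = 70 * 578.4 = 40488.0

40488.0 km/s


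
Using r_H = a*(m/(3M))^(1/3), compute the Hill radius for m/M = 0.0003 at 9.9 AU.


r_H = a * (m/3M)^(1/3) = 9.9 * (0.0003/3)^(1/3) = 0.4595

0.4595 AU


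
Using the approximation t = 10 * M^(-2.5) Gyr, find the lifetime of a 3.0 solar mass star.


t = 10 * M^(-2.5) = 10 * 3.0^(-2.5) = 0.6415

0.6415 Gyr


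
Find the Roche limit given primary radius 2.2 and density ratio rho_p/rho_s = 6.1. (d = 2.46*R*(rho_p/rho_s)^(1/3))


d_Roche = 2.46 * 2.2 * 6.1^(1/3) = 9.8886

9.8886


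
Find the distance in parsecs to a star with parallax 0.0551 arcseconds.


d = 1/p = 1/0.0551 = 18.1488

18.1488 pc


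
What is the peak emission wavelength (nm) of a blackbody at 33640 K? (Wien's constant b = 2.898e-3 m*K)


lam_max = b / T = 2.898e-3 / 33640 = 8.615e-08 m = 86.1474 nm

86.1474 nm


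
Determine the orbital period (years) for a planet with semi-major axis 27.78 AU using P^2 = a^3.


P = a^(3/2) = 27.78^1.5 = 146.4193

146.4193 years


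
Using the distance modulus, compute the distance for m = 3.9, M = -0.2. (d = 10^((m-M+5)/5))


d = 10^((m - M + 5)/5) = 10^((3.9 - -0.2 + 5)/5) = 66.0693

66.0693 pc


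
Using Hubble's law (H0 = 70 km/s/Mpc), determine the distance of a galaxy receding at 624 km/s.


d = v / H0 = 624 / 70 = 8.9143

8.9143 Mpc


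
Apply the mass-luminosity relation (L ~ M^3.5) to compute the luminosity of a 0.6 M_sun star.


L/L_sun = (M/M_sun)^3.5 = 0.6^3.5 = 0.1673

0.1673 L_sun


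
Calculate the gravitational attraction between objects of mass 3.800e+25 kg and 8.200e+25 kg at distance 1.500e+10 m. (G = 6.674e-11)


F = G*m1*m2/r^2 = 6.674e-11 * 3.800e+25 * 8.200e+25 / (1.500e+10)^2 = 6.674e-11 * 3.116e+51 / 2.250e+20 = 9.243e+20

9.243e+20 N


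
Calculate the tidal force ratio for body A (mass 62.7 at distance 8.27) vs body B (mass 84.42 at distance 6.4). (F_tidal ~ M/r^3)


Ratio = (M1/r1^3) / (M2/r2^3) = (62.7/8.27^3) / (84.42/6.4^3) = 0.3442

0.3442


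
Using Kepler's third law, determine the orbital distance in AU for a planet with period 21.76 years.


a = P^(2/3) = 21.76^(2/3) = 7.7942

7.7942 AU


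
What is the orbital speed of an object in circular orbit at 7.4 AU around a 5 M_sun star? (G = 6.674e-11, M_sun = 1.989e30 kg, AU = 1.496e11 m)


v = sqrt(GM/r) = sqrt(6.674e-11 * 9.945e+30 / 1.107e+12) = 24485.7741

24485.7741 m/s


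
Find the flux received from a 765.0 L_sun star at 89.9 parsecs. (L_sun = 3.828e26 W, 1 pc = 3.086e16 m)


F = L / (4*pi*d^2) = 2.928e+29 / (4*pi*(2.774e+18)^2) = 3.028e-09

3.028e-09 W/m^2


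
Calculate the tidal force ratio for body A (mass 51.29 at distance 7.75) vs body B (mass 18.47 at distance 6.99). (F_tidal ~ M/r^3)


Ratio = (M1/r1^3) / (M2/r2^3) = (51.29/7.75^3) / (18.47/6.99^3) = 2.0375

2.0375


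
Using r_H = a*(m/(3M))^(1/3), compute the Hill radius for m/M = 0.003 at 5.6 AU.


r_H = a * (m/3M)^(1/3) = 5.6 * (0.003/3)^(1/3) = 0.56

0.56 AU


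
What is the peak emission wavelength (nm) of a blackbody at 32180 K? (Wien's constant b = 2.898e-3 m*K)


lam_max = b / T = 2.898e-3 / 32180 = 9.006e-08 m = 90.0559 nm

90.0559 nm


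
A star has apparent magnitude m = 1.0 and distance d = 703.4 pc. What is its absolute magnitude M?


M = m - 5*log10(d) + 5 = 1.0 - 5*log10(703.4) + 5 = -8.236

-8.236


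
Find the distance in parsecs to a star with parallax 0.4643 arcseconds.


d = 1/p = 1/0.4643 = 2.1538

2.1538 pc


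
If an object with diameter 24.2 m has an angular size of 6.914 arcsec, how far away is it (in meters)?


D = size / theta_rad, theta_rad = 6.914 * pi/(180*3600) = 3.352e-05, D = 721956.6548

721956.6548 m


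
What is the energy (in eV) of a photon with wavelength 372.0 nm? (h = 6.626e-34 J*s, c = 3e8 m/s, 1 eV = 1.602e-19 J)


E = hc/lambda = 6.626e-34 * 3e8 / 3.720e-07 = 5.344e-19 J = 3.3355 eV

3.3355 eV


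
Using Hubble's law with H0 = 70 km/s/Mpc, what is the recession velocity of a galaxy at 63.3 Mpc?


v = H0 * d = 70 * 63.3 = 4431.0

4431.0 km/s


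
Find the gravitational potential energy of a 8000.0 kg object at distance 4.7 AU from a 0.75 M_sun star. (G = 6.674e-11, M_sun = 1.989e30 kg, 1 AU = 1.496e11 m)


M = 0.75 * 1.989e30 kg = 1.49175e+30 kg; r = 4.7 AU * 1.496e11 m/AU = 7.0312e+11 m. U = -GM*m/r = -(6.674e-11 * 1.49175e+30 * 8000.0) / 7.0312e+11 = -1.133e+12

-1.133e+12 J


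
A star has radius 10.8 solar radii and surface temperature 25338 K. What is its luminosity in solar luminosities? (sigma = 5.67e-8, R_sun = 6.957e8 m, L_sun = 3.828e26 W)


R = 10.8 * 6.957e8 m = 7.51356e+09 m. L = 4*pi*R^2*sigma*T^4 = 4*pi*(7.51356e+09)^2 * 5.67e-8 * 25338^4 = 1.657958928e+31 W. L/L_sun = 1.657958928e+31 / 3.828e26 = 43311.3618

43311.3618 L_sun


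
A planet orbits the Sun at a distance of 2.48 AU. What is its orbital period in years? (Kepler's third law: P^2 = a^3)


P = a^(3/2) = 2.48^1.5 = 3.9055

3.9055 years


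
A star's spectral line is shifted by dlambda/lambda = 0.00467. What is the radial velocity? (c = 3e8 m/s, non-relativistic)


v = (dlambda/lambda) * c = 0.00467 * 3e8 = 1.401e+06

1.401e+06 m/s


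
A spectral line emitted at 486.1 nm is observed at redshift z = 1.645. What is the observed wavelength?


lam_obs = lam_emit * (1 + z) = 486.1 * (1 + 1.645) = 1285.7345

1285.7345 nm


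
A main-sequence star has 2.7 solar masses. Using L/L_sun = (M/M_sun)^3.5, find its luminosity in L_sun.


L/L_sun = (M/M_sun)^3.5 = 2.7^3.5 = 32.3425

32.3425 L_sun


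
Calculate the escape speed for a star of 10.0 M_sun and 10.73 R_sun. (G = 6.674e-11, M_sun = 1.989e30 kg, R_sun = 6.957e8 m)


M = 10.0 * 1.989e30 kg = 1.989e+31 kg; R = 10.73 * 6.957e8 m = 7.464861e+09 m. v_esc = sqrt(2GM/R) = sqrt(2 * 6.674e-11 * 1.989e+31 / 7.464861e+09) = 596368.4064

596368.4064 m/s


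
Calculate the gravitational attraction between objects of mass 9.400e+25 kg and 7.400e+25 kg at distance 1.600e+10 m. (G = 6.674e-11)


F = G*m1*m2/r^2 = 6.674e-11 * 9.400e+25 * 7.400e+25 / (1.600e+10)^2 = 6.674e-11 * 6.956e+51 / 2.560e+20 = 1.813e+21

1.813e+21 N


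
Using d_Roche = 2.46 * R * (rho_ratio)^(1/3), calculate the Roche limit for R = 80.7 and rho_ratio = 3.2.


d_Roche = 2.46 * 80.7 * 3.2^(1/3) = 292.5445

292.5445


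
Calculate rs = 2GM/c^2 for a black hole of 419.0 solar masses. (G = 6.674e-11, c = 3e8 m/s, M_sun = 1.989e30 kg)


M = 419.0 * 1.989e30 kg = 8.33391e+32 kg. rs = 2GM/c^2 = 2 * 6.674e-11 * 8.33391e+32 / (3e8)^2 = 1.236e+06

1.236e+06 m


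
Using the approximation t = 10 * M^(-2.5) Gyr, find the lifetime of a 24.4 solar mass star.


t = 10 * M^(-2.5) = 10 * 24.4^(-2.5) = 0.0034

0.0034 Gyr


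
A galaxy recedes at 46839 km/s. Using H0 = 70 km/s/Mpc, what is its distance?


d = v / H0 = 46839 / 70 = 669.1286

669.1286 Mpc


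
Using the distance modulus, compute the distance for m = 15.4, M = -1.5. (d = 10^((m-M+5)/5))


d = 10^((m - M + 5)/5) = 10^((15.4 - -1.5 + 5)/5) = 23988.3292

23988.3292 pc


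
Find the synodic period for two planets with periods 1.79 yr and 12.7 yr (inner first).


1/P_syn = |1/P1 - 1/P2| = |1/1.79 - 1/12.7| => P_syn = 2.0837

2.0837 years


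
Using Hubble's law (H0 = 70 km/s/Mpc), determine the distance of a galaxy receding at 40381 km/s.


d = v / H0 = 40381 / 70 = 576.8714

576.8714 Mpc


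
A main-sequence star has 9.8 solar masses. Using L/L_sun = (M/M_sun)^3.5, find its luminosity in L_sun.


L/L_sun = (M/M_sun)^3.5 = 9.8^3.5 = 2946.397

2946.397 L_sun


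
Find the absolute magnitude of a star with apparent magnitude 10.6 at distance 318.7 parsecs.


M = m - 5*log10(d) + 5 = 10.6 - 5*log10(318.7) + 5 = 3.0831

3.0831


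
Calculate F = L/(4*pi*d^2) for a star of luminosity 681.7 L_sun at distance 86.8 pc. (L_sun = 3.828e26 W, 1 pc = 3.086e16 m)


F = L / (4*pi*d^2) = 2.610e+29 / (4*pi*(2.679e+18)^2) = 2.894e-09

2.894e-09 W/m^2


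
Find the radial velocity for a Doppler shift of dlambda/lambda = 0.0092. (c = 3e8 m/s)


v = (dlambda/lambda) * c = 0.0092 * 3e8 = 2.760e+06

2.760e+06 m/s


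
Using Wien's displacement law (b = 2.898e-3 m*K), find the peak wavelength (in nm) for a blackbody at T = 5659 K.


lam_max = b / T = 2.898e-3 / 5659 = 5.121e-07 m = 512.1046 nm

512.1046 nm


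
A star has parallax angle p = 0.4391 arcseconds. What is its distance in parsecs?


d = 1/p = 1/0.4391 = 2.2774

2.2774 pc


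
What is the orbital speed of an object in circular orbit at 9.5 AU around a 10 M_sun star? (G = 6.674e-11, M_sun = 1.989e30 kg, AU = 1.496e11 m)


v = sqrt(GM/r) = sqrt(6.674e-11 * 1.989e+31 / 1.421e+12) = 30562.079

30562.079 m/s


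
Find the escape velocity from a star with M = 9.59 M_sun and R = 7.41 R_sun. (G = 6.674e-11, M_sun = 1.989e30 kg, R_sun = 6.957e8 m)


M = 9.59 * 1.989e30 kg = 1.907451e+31 kg; R = 7.41 * 6.957e8 m = 5.155137e+09 m. v_esc = sqrt(2GM/R) = sqrt(2 * 6.674e-11 * 1.907451e+31 / 5.155137e+09) = 702772.386

702772.386 m/s


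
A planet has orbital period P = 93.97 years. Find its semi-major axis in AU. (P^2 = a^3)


a = P^(2/3) = 93.97^(2/3) = 20.6693

20.6693 AU


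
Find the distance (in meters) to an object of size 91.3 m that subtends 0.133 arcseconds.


D = size / theta_rad, theta_rad = 0.133 * pi/(180*3600) = 6.448e-07, D = 1.416e+08

1.416e+08 m


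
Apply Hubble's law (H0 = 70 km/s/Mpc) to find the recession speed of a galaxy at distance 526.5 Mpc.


v = H0 * d = 70 * 526.5 = 36855.0

36855.0 km/s


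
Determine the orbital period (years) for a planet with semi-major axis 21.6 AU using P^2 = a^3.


P = a^(3/2) = 21.6^1.5 = 100.3877

100.3877 years


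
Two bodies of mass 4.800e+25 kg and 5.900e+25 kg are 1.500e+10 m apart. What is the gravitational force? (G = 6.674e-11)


F = G*m1*m2/r^2 = 6.674e-11 * 4.800e+25 * 5.900e+25 / (1.500e+10)^2 = 6.674e-11 * 2.832e+51 / 2.250e+20 = 8.400e+20

8.400e+20 N


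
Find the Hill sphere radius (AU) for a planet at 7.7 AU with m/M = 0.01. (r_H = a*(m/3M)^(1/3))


r_H = a * (m/3M)^(1/3) = 7.7 * (0.01/3)^(1/3) = 1.1502

1.1502 AU


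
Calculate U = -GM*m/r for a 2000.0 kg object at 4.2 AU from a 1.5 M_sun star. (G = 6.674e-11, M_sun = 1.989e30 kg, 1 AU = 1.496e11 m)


M = 1.5 * 1.989e30 kg = 2.9835e+30 kg; r = 4.2 AU * 1.496e11 m/AU = 6.2832e+11 m. U = -GM*m/r = -(6.674e-11 * 2.9835e+30 * 2000.0) / 6.2832e+11 = -6.338e+11

-6.338e+11 J


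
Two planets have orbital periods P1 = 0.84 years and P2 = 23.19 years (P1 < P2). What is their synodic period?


1/P_syn = |1/P1 - 1/P2| = |1/0.84 - 1/23.19| => P_syn = 0.8716

0.8716 years


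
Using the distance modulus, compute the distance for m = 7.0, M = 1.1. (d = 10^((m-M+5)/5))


d = 10^((m - M + 5)/5) = 10^((7.0 - 1.1 + 5)/5) = 151.3561

151.3561 pc


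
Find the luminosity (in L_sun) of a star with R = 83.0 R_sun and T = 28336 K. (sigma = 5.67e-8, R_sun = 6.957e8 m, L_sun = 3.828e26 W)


R = 83.0 * 6.957e8 m = 5.77431e+10 m. L = 4*pi*R^2*sigma*T^4 = 4*pi*(5.77431e+10)^2 * 5.67e-8 * 28336^4 = 1.531606814e+33 W. L/L_sun = 1.531606814e+33 / 3.828e26 = 4.001e+06

4.001e+06 L_sun


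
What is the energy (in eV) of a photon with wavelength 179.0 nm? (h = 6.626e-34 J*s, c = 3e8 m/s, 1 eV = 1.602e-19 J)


E = hc/lambda = 6.626e-34 * 3e8 / 1.790e-07 = 1.111e-18 J = 6.932 eV

6.932 eV


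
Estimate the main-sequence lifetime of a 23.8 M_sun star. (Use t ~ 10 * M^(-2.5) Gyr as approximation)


t = 10 * M^(-2.5) = 10 * 23.8^(-2.5) = 0.0036

0.0036 Gyr


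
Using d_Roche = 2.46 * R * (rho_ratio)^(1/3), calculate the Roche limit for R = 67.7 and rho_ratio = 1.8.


d_Roche = 2.46 * 67.7 * 1.8^(1/3) = 202.5884

202.5884


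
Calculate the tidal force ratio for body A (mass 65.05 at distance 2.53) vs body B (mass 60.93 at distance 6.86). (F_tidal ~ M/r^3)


Ratio = (M1/r1^3) / (M2/r2^3) = (65.05/2.53^3) / (60.93/6.86^3) = 21.2827

21.2827


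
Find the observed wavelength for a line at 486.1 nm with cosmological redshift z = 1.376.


lam_obs = lam_emit * (1 + z) = 486.1 * (1 + 1.376) = 1154.9736

1154.9736 nm


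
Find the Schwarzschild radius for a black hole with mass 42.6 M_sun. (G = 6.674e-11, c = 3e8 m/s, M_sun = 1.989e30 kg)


M = 42.6 * 1.989e30 kg = 8.47314e+31 kg. rs = 2GM/c^2 = 2 * 6.674e-11 * 8.47314e+31 / (3e8)^2 = 125666.0808

125666.0808 m


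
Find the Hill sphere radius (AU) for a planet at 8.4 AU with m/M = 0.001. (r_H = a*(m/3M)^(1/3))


r_H = a * (m/3M)^(1/3) = 8.4 * (0.001/3)^(1/3) = 0.5824

0.5824 AU


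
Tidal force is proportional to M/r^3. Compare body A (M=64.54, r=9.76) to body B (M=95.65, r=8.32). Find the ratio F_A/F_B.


Ratio = (M1/r1^3) / (M2/r2^3) = (64.54/9.76^3) / (95.65/8.32^3) = 0.418

0.418


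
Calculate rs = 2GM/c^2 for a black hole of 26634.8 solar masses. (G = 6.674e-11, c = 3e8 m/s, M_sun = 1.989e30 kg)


M = 26634.8 * 1.989e30 kg = 5.29766172e+34 kg. rs = 2GM/c^2 = 2 * 6.674e-11 * 5.29766172e+34 / (3e8)^2 = 7.857e+07

7.857e+07 m


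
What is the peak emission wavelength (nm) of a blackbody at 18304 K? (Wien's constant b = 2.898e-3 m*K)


lam_max = b / T = 2.898e-3 / 18304 = 1.583e-07 m = 158.326 nm

158.326 nm


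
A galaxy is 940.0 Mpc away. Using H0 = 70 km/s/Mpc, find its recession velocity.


v = H0 * d = 70 * 940.0 = 65800.0

65800.0 km/s


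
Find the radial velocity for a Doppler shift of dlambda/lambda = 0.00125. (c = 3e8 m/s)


v = (dlambda/lambda) * c = 0.00125 * 3e8 = 375000.0

375000.0 m/s


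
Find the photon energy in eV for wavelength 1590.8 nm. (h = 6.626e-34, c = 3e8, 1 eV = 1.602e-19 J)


E = hc/lambda = 6.626e-34 * 3e8 / 1.591e-06 = 1.250e-19 J = 0.78 eV

0.78 eV


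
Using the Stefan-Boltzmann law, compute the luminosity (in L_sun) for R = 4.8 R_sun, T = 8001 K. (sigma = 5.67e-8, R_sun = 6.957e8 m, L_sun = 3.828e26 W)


R = 4.8 * 6.957e8 m = 3.33936e+09 m. L = 4*pi*R^2*sigma*T^4 = 4*pi*(3.33936e+09)^2 * 5.67e-8 * 8001^4 = 3.256090641e+28 W. L/L_sun = 3.256090641e+28 / 3.828e26 = 85.0598

85.0598 L_sun


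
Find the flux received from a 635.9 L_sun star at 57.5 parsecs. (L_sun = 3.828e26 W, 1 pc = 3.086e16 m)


F = L / (4*pi*d^2) = 2.434e+29 / (4*pi*(1.774e+18)^2) = 6.152e-09

6.152e-09 W/m^2


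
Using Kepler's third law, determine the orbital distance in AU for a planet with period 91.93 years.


a = P^(2/3) = 91.93^(2/3) = 20.3691

20.3691 AU


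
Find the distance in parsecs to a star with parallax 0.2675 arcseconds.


d = 1/p = 1/0.2675 = 3.7383

3.7383 pc


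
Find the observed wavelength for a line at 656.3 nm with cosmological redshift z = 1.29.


lam_obs = lam_emit * (1 + z) = 656.3 * (1 + 1.29) = 1502.927

1502.927 nm


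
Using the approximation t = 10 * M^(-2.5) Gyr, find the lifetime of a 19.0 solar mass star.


t = 10 * M^(-2.5) = 10 * 19.0^(-2.5) = 0.0064

0.0064 Gyr


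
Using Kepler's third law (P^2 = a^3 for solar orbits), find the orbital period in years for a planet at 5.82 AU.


P = a^(3/2) = 5.82^1.5 = 14.0406

14.0406 years


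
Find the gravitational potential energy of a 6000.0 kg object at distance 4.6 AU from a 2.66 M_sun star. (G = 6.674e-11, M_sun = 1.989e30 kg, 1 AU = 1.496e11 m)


M = 2.66 * 1.989e30 kg = 5.29074e+30 kg; r = 4.6 AU * 1.496e11 m/AU = 6.8816e+11 m. U = -GM*m/r = -(6.674e-11 * 5.29074e+30 * 6000.0) / 6.8816e+11 = -3.079e+12

-3.079e+12 J


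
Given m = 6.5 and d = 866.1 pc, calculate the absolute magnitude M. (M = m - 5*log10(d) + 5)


M = m - 5*log10(d) + 5 = 6.5 - 5*log10(866.1) + 5 = -3.1878

-3.1878


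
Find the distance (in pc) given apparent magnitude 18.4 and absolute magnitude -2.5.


d = 10^((m - M + 5)/5) = 10^((18.4 - -2.5 + 5)/5) = 151356.1248

151356.1248 pc


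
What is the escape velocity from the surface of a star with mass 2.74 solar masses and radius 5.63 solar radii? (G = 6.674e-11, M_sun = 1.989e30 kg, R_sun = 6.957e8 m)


M = 2.74 * 1.989e30 kg = 5.44986e+30 kg; R = 5.63 * 6.957e8 m = 3.916791e+09 m. v_esc = sqrt(2GM/R) = sqrt(2 * 6.674e-11 * 5.44986e+30 / 3.916791e+09) = 430958.621

430958.621 m/s


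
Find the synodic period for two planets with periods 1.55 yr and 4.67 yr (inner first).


1/P_syn = |1/P1 - 1/P2| = |1/1.55 - 1/4.67| => P_syn = 2.32

2.32 years


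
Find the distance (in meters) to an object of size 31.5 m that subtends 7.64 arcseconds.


D = size / theta_rad, theta_rad = 7.64 * pi/(180*3600) = 3.704e-05, D = 850437.3556

850437.3556 m


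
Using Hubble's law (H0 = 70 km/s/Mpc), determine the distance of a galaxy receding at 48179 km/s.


d = v / H0 = 48179 / 70 = 688.2714

688.2714 Mpc


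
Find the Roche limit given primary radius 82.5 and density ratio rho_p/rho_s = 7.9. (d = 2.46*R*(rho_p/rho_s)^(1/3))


d_Roche = 2.46 * 82.5 * 7.9^(1/3) = 404.2017

404.2017


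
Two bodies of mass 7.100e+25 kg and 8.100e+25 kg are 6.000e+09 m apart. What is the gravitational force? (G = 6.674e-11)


F = G*m1*m2/r^2 = 6.674e-11 * 7.100e+25 * 8.100e+25 / (6.000e+09)^2 = 6.674e-11 * 5.751e+51 / 3.600e+19 = 1.066e+22

1.066e+22 N


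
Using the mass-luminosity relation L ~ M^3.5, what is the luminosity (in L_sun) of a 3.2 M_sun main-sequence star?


L/L_sun = (M/M_sun)^3.5 = 3.2^3.5 = 58.6172

58.6172 L_sun


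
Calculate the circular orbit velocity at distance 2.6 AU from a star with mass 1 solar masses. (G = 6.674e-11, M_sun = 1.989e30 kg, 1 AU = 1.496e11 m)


v = sqrt(GM/r) = sqrt(6.674e-11 * 1.989e+30 / 3.890e+11) = 18473.8759

18473.8759 m/s


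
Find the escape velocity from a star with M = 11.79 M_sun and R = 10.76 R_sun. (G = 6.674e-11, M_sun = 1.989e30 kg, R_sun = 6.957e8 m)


M = 11.79 * 1.989e30 kg = 2.345031e+31 kg; R = 10.76 * 6.957e8 m = 7.485732e+09 m. v_esc = sqrt(2GM/R) = sqrt(2 * 6.674e-11 * 2.345031e+31 / 7.485732e+09) = 646644.0052

646644.0052 m/s


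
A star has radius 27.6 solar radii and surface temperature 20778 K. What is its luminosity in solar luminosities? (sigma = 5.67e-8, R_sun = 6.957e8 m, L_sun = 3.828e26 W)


R = 27.6 * 6.957e8 m = 1.920132e+10 m. L = 4*pi*R^2*sigma*T^4 = 4*pi*(1.920132e+10)^2 * 5.67e-8 * 20778^4 = 4.896323022e+31 W. L/L_sun = 4.896323022e+31 / 3.828e26 = 127908.1249

127908.1249 L_sun


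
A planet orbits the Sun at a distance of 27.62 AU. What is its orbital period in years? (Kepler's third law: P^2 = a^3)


P = a^(3/2) = 27.62^1.5 = 145.1562

145.1562 years


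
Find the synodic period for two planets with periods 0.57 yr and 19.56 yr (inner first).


1/P_syn = |1/P1 - 1/P2| = |1/0.57 - 1/19.56| => P_syn = 0.5871

0.5871 years


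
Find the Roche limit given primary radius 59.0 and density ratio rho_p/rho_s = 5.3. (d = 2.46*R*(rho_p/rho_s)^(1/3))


d_Roche = 2.46 * 59.0 * 5.3^(1/3) = 253.0535

253.0535


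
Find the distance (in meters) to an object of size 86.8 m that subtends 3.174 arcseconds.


D = size / theta_rad, theta_rad = 3.174 * pi/(180*3600) = 1.539e-05, D = 5.641e+06

5.641e+06 m


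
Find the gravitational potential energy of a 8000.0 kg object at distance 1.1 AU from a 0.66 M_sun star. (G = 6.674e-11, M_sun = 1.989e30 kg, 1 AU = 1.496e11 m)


M = 0.66 * 1.989e30 kg = 1.31274e+30 kg; r = 1.1 AU * 1.496e11 m/AU = 1.6456e+11 m. U = -GM*m/r = -(6.674e-11 * 1.31274e+30 * 8000.0) / 1.6456e+11 = -4.259e+12

-4.259e+12 J


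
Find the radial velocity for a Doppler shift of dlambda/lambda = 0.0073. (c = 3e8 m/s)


v = (dlambda/lambda) * c = 0.0073 * 3e8 = 2.190e+06

2.190e+06 m/s


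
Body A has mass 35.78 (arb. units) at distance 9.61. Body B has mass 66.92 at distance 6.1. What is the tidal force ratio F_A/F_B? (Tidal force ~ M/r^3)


Ratio = (M1/r1^3) / (M2/r2^3) = (35.78/9.61^3) / (66.92/6.1^3) = 0.1367

0.1367
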